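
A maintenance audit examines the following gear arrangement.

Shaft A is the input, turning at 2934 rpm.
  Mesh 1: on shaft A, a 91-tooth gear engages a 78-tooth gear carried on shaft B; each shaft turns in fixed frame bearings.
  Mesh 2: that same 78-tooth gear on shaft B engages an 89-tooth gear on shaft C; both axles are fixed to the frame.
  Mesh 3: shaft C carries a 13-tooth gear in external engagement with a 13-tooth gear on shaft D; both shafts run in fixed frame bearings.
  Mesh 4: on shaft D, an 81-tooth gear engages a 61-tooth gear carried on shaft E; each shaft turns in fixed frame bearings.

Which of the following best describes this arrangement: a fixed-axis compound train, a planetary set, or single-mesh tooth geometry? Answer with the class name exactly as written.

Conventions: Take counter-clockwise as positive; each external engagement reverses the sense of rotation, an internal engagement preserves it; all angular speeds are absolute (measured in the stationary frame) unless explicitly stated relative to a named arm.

class = fixed-axis compound train [4 meshes; 4 ratios multiply, 4 sense flips]
classification: fixed-axis compound train

fixed-axis compound train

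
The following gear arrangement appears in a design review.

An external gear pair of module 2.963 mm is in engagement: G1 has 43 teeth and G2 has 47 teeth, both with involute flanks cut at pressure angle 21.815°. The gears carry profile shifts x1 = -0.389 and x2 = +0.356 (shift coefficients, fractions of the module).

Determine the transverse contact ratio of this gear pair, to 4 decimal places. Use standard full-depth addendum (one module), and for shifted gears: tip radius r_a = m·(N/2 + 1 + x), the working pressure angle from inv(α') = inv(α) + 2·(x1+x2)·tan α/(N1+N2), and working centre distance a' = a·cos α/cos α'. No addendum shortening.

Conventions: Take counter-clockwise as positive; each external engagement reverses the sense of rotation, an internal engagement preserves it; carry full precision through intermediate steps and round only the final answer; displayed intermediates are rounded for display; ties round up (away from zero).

topology: single-mesh involute geometry — m = 2.963, 43T/47T pair
base radii: r_b1 = 59.142530, r_b2 = 64.644160
tip radii: r_a1 = 65.514893, r_a2 = 73.648328
inv(α') = inv(21.815°) + 2·(-0.389+0.356)·tan α/(43+47) = 0.01923807  ⇒  α' = 21.70947°
a' = a·cos α / cos α' = 133.3350·cos 21.815°/cos 21.70947° = 133.236996
action lengths: √(r_a1²−r_b1²) = 28.184435, √(r_a2²−r_b2²) = 35.287515
base pitch p_b = π·m·cos α = 8.641941
CR = (28.184435 + 35.287515 − 133.236996·sin 21.70947°)/8.641941 = 1.641708
contact ratio ≈ 1.6417

1.6417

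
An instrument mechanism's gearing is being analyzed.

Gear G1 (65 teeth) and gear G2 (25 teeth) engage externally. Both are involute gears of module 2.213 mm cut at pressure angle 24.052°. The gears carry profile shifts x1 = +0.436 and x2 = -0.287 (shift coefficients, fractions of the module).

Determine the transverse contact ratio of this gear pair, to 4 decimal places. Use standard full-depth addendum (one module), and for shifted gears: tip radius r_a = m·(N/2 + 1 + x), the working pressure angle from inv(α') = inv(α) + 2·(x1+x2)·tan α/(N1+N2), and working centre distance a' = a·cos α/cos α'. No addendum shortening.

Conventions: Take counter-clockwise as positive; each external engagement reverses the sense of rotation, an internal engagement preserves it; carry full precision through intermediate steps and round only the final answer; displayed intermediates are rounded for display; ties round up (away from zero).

single-mesh involute tooth geometry (65T engaging 25T at module 2.213)
base radii: r_b1 = 65.677896, r_b2 = 25.260729
tip radii: r_a1 = 75.100368, r_a2 = 29.240369
inv(α') = inv(24.052°) + 2·(+0.436-0.287)·tan α/(65+25) = 0.02800782  ⇒  α' = 24.46884°
a' = a·cos α / cos α' = 99.5850·cos 24.052°/cos 24.46884° = 99.912064
action lengths: √(r_a1²−r_b1²) = 36.420862, √(r_a2²−r_b2²) = 14.727346
base pitch p_b = π·m·cos α = 6.348714
CR = (36.420862 + 14.727346 − 99.912064·sin 24.46884°)/6.348714 = 1.538075
contact ratio ≈ 1.5381

1.5381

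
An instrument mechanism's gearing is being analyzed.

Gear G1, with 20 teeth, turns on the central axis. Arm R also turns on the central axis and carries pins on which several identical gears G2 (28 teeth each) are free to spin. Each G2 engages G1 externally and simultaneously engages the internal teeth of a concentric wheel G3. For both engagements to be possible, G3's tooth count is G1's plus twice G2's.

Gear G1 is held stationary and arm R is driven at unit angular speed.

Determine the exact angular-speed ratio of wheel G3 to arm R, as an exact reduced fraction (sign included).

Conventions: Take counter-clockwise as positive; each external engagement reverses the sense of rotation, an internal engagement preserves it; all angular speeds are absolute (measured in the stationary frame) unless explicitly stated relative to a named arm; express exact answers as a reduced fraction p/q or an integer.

24/19

class = planetary set [G3 = 20+2·28 = 76; Willis about the carrier]
ring teeth: 20 + 2·28 = 76
20(ω_sun−ω_arm) = −76(ω_ring−ω_arm),  ω_sun = 0, ω_arm = 1
ω_ring = 1 − (20/76)(0−1) = 24/19
ω_out/ω_in = 24/19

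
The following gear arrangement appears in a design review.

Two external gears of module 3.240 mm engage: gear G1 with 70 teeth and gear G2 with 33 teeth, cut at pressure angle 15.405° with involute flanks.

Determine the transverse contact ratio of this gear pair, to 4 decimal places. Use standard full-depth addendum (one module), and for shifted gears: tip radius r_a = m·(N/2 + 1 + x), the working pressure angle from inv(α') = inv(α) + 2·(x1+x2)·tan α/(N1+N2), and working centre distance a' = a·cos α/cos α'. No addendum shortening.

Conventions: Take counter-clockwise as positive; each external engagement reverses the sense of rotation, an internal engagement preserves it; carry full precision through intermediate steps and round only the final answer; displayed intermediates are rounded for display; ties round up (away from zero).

recognized (one external pair, fixed centres): single-mesh tooth geometry, m = 3.240, N1 = 70, N2 = 33
base radii: r_b1 = 109.325790, r_b2 = 51.539301
tip radii: r_a1 = 116.640000, r_a2 = 56.700000
no profile shift: α' = α, a' = a
action lengths: √(r_a1²−r_b1²) = 40.654165, √(r_a2²−r_b2²) = 23.634518
base pitch p_b = π·m·cos α = 9.813060
CR = (40.654165 + 23.634518 − 166.860000·sin 15.40500°)/9.813060 = 2.034427
contact ratio ≈ 2.0344

2.0344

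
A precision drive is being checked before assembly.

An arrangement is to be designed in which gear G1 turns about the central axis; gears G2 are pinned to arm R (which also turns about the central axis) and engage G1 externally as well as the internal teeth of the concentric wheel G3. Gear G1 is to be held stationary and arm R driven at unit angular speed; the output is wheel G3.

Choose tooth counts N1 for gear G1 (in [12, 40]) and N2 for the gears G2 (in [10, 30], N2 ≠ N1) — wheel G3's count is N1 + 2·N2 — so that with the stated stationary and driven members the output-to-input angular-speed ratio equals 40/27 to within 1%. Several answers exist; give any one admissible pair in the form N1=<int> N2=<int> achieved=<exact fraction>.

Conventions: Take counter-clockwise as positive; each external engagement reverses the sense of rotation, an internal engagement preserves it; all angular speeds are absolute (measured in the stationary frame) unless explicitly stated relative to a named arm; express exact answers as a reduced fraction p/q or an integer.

topology: planetary set — design target 40/27, arm = carrier (Willis)
Willis with ω_sun = 0: ω_ring/ω_arm = (N1+N3)/N3; set equal to 40/27  ⇒  N3/N1 = 1/(40/27 − 1) = 27/13
N3 = N1 + 2·N2  ⇒  N2/N1 = (N3/N1 − 1)/2 = (27/13 − 1)/2 = 7/13
smallest multiple with N1 ≥ 12 and N2 ≥ 10: k = 2  ⇒  N1 = 2·13 = 26, N2 = 2·7 = 14 (N1 ≤ 40, N2 ≤ 30, N2 ≠ N1 ✓), N3 = 26 + 2·14 = 54
check: (N1+N3)/N3 with N1 = 26, N3 = 54 gives 40/27; |achieved − target| = 0 ≤ 2/135 ✓

N1=26 N2=14 achieved=40/27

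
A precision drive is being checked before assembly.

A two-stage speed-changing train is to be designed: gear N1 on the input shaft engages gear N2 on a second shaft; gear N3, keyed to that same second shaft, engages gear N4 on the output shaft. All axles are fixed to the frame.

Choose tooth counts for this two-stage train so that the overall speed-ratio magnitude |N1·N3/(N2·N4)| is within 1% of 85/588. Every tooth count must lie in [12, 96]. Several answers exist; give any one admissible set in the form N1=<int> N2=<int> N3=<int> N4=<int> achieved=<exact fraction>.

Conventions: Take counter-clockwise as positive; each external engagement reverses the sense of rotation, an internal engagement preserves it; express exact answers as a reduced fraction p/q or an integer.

N1=15 N2=21 N3=17 N4=84 achieved=85/588

design class (target 85/588): fixed-axis compound train
target = 85/588 in lowest terms: an exact hit needs N1·N3 = k·85 and N2·N4 = k·588 for one integer k, every count in [12, 96]; additionally prefer no 1:1 stage (N1 ≠ N2, N3 ≠ N4)
k = 1…2: no 1:1-free in-range split of k·85 and k·588 into factor pairs; take k = 3
k = 3: N1·N3 = 255 = 15·17, N2·N4 = 1764 = 21·84
achieved = 15·17/(21·84) = 85/588; |achieved − target| = 0 ≤ 17/11760 ✓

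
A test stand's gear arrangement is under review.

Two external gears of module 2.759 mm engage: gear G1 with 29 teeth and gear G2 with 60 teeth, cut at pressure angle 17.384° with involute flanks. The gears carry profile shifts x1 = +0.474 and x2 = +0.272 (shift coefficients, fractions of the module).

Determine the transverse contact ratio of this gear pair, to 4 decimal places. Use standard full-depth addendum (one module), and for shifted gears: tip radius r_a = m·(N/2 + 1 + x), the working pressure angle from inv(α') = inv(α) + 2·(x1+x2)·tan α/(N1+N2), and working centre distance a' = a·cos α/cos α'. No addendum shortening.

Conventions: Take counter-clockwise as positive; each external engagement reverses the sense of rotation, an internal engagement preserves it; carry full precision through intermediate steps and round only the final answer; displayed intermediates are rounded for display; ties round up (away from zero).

single-mesh involute tooth geometry (29T engaging 60T at module 2.759)
base radii: r_b1 = 38.178201, r_b2 = 78.989381
tip radii: r_a1 = 44.072266, r_a2 = 86.279448
inv(α') = inv(17.384°) + 2·(+0.474+0.272)·tan α/(29+60) = 0.01491471  ⇒  α' = 20.00446°
a' = a·cos α / cos α' = 122.7755·cos 17.384°/cos 20.00446° = 124.690673
action lengths: √(r_a1²−r_b1²) = 22.017939, √(r_a2²−r_b2²) = 34.710529
base pitch p_b = π·m·cos α = 8.271749
CR = (22.017939 + 34.710529 − 124.690673·sin 20.00446°)/8.271749 = 1.701287
contact ratio ≈ 1.7013

1.7013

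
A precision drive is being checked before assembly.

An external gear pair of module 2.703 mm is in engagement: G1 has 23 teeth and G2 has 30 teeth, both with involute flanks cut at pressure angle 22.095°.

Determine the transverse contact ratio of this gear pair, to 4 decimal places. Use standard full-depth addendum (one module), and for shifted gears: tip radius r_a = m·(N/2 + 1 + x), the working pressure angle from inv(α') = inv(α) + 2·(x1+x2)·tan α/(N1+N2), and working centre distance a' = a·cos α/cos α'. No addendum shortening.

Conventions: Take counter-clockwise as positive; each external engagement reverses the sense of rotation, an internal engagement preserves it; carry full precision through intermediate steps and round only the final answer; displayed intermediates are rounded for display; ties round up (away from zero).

single-mesh involute tooth geometry (23T engaging 30T at module 2.703)
base radii: r_b1 = 28.801700, r_b2 = 37.567434
tip radii: r_a1 = 33.787500, r_a2 = 43.248000
no profile shift: α' = α, a' = a
action lengths: √(r_a1²−r_b1²) = 17.665142, √(r_a2²−r_b2²) = 21.426091
base pitch p_b = π·m·cos α = 7.868105
CR = (17.665142 + 21.426091 − 71.629500·sin 22.09500°)/7.868105 = 1.543989
contact ratio ≈ 1.5440

1.5440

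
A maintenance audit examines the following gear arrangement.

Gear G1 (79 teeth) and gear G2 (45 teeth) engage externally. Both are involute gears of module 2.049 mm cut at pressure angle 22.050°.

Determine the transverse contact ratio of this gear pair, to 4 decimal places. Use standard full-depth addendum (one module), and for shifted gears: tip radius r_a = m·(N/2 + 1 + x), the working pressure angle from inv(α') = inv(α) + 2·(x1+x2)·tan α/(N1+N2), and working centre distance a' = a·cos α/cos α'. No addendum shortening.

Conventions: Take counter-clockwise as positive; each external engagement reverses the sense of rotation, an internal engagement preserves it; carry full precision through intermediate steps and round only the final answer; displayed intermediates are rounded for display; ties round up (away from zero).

1.6741

single-mesh involute tooth geometry (79T engaging 45T at module 2.049)
base radii: r_b1 = 75.015602, r_b2 = 42.730406
tip radii: r_a1 = 82.984500, r_a2 = 48.151500
no profile shift: α' = α, a' = a
action lengths: √(r_a1²−r_b1²) = 35.483612, √(r_a2²−r_b2²) = 22.196381
base pitch p_b = π·m·cos α = 5.966290
CR = (35.483612 + 22.196381 − 127.038000·sin 22.05000°)/5.966290 = 1.674064
contact ratio ≈ 1.6741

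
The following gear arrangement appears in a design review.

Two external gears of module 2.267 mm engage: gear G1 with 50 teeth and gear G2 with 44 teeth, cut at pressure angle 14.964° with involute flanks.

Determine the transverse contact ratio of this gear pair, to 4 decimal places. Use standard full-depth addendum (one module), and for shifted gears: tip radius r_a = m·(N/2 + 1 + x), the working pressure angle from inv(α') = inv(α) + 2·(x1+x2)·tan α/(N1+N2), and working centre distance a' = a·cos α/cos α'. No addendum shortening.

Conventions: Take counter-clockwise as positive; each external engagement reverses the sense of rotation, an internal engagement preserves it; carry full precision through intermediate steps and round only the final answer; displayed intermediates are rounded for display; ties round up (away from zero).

2.0695

class = single-mesh tooth geometry [involute pair 50T × 44T, m = 2.267]
base radii: r_b1 = 54.753052, r_b2 = 48.182686
tip radii: r_a1 = 58.942000, r_a2 = 52.141000
no profile shift: α' = α, a' = a
action lengths: √(r_a1²−r_b1²) = 21.823443, √(r_a2²−r_b2²) = 19.927686
base pitch p_b = π·m·cos α = 6.880471
CR = (21.823443 + 19.927686 − 106.549000·sin 14.96400°)/6.880471 = 2.069464
contact ratio ≈ 2.0695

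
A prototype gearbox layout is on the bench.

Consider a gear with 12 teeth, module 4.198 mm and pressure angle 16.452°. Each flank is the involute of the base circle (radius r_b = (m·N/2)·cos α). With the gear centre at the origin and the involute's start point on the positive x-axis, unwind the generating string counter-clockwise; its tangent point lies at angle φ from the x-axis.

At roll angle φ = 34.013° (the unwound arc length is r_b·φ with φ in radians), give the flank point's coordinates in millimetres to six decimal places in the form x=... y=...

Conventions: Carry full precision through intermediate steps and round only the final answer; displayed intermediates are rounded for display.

x=28.045511 y=1.625928

class = single-mesh tooth geometry [base-circle involute, m = 4.198, 12T]
pitch radius r_p = m·N/2 = 4.198·12/2 = 25.188000
base radius r_b = r_p·cos α = 25.188000·cos 16.452° = 24.156736
roll angle φ = 34.013° = 0.59363884 rad
x = r_b·(cos φ + φ·sin φ) = 28.045511
y = r_b·(sin φ − φ·cos φ) = 1.625928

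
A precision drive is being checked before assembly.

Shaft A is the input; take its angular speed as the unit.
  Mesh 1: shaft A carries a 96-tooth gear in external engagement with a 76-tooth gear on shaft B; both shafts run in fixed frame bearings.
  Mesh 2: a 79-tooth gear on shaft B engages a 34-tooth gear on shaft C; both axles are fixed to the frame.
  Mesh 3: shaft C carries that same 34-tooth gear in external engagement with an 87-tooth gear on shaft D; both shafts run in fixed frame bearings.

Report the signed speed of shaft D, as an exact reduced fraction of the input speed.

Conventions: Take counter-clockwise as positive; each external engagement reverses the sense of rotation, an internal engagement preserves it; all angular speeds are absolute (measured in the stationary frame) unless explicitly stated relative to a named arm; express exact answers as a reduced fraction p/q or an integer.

3-mesh fixed-axis compound train (all bearings frame-fixed)
mesh 1 [96T→76T]: |ω|/ω_in = 1×96/76 = 24/19, sense flips to −
mesh 2 [79T→34T]: |ω|/ω_in = (24/19)×79/34 = 948/323, sense flips to +
mesh 3 [34T→87T]: |ω|/ω_in = (948/323)×34/87 = 632/551, sense flips to −
signed output speed (× input speed) = -632/551

-632/551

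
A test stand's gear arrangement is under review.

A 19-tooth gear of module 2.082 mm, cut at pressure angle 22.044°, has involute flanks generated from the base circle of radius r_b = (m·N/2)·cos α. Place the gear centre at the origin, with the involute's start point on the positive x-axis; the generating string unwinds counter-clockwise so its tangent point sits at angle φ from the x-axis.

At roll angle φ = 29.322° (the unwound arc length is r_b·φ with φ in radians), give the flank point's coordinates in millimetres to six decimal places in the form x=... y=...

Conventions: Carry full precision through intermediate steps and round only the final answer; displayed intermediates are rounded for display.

class = single-mesh tooth geometry [base-circle involute, m = 2.082, 19T]
pitch radius r_p = m·N/2 = 2.082·19/2 = 19.779000
base radius r_b = r_p·cos α = 19.779000·cos 22.044° = 18.333074
roll angle φ = 29.322° = 0.51176544 rad
x = r_b·(cos φ + φ·sin φ) = 20.578906
y = r_b·(sin φ − φ·cos φ) = 0.797829

x=20.578906 y=0.797829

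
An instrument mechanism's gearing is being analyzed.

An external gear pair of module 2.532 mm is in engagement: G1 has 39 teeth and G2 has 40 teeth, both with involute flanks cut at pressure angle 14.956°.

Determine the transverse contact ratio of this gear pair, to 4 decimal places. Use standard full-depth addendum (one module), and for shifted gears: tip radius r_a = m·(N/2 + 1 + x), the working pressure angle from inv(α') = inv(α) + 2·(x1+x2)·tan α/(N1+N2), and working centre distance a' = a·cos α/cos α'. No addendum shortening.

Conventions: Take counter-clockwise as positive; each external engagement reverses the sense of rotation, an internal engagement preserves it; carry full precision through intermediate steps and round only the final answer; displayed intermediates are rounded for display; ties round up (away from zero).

class = single-mesh tooth geometry [involute pair 39T × 40T, m = 2.532]
base radii: r_b1 = 47.701421, r_b2 = 48.924535
tip radii: r_a1 = 51.906000, r_a2 = 53.172000
no profile shift: α' = α, a' = a
action lengths: √(r_a1²−r_b1²) = 20.464781, √(r_a2²−r_b2²) = 20.824301
base pitch p_b = π·m·cos α = 7.685048
CR = (20.464781 + 20.824301 − 100.014000·sin 14.95600°)/7.685048 = 2.014008
contact ratio ≈ 2.0140

2.0140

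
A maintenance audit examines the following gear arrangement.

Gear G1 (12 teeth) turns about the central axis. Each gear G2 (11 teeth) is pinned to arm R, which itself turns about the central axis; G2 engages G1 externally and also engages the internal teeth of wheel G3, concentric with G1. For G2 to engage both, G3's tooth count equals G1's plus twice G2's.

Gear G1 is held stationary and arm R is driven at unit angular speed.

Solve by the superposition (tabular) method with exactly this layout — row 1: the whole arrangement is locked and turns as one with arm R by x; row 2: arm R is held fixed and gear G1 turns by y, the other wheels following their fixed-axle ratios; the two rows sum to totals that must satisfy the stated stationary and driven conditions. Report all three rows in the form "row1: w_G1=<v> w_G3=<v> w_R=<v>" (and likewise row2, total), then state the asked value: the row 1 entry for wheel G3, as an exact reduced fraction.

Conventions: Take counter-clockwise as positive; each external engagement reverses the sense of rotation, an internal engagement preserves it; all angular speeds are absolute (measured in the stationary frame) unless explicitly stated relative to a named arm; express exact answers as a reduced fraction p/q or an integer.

row1: w_G1=1 w_G3=1 w_R=1
row2: w_G1=-1 w_G3=6/17 w_R=0
total: w_G1=0 w_G3=23/17 w_R=1
asked value: 1

topology: planetary set — G1 12T / G2 11T / G3 34T, arm = carrier (Willis)
row 1 — lock + rotate with arm: ω_sun = ω_ring = ω_arm = x
row 2 (arm held, sun turns y): ω_ring = −(12/34)·y, ω_arm = 0
boundary: total ω_sun = x + y = 0 and total ω_arm = x = 1  ⇒  y = -1, x = 1
row 2 ring = −(12/34)·(-1) = 6/17
totals (row 1 + row 2): sun 1 + (-1) = 0, ring 1 + 6/17 = 23/17, arm 1 + 0 = 1
asked cell (row1, ring) = 1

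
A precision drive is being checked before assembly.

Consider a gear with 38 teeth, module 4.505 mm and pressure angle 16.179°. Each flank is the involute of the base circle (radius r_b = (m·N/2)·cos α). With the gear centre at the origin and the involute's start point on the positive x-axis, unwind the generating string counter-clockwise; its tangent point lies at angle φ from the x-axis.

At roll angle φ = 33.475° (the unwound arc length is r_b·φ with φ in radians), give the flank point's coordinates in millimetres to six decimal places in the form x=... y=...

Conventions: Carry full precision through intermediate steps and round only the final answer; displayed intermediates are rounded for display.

x=95.060528 y=5.280484

single-mesh involute tooth geometry (38T wheel at module 4.505)
pitch radius r_p = m·N/2 = 4.505·38/2 = 85.595000
base radius r_b = r_p·cos α = 85.595000·cos 16.179° = 82.205085
roll angle φ = 33.475° = 0.58424897 rad
x = r_b·(cos φ + φ·sin φ) = 95.060528
y = r_b·(sin φ − φ·cos φ) = 5.280484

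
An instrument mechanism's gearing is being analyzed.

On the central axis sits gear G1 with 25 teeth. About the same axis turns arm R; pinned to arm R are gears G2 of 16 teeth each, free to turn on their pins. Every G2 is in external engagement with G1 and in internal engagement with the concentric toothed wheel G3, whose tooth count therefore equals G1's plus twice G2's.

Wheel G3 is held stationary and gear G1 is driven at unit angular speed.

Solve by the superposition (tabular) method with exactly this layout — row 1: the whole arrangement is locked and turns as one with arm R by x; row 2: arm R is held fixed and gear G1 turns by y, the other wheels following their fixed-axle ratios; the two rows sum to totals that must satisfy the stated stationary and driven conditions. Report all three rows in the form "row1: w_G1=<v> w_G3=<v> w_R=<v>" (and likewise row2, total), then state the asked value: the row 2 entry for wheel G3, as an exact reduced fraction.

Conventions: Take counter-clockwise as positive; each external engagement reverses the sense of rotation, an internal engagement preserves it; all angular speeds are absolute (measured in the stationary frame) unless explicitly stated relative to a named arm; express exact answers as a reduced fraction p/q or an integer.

planetary set (25T centre, 16T on arm, 57T internal) — Willis relation
superposition row 1 [locked train]: every member turns x
superposition row 2 [arm held]: sun y, ring −(25/57)·y, arm 0
boundary: total ω_ring = x − (25/57)·y = 0 and total ω_sun = x + y = 1  ⇒  y = 57/82, x = 25/82
row 2 ring = −(25/57)·57/82 = -25/82
totals (row 1 + row 2): sun 25/82 + 57/82 = 1, ring 25/82 + (-25/82) = 0, arm 25/82 + 0 = 25/82
asked cell (row2, ring) = -25/82

row1: w_G1=25/82 w_G3=25/82 w_R=25/82
row2: w_G1=57/82 w_G3=-25/82 w_R=0
total: w_G1=1 w_G3=0 w_R=25/82
asked value: -25/82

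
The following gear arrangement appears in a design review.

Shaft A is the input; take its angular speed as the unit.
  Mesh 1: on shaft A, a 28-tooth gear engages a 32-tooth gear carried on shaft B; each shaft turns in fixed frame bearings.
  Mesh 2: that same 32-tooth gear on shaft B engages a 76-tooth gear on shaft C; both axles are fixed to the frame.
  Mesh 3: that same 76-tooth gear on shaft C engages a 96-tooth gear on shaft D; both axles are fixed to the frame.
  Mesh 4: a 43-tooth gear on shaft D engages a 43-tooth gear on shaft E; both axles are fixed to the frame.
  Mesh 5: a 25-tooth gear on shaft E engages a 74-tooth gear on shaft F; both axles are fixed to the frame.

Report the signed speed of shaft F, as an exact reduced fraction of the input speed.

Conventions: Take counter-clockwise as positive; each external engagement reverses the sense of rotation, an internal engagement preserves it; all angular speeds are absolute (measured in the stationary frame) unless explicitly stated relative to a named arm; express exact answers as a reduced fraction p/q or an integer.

-175/1776

5-mesh fixed-axis compound train (all bearings frame-fixed)
mesh 1 [28T→32T]: |ω|/ω_in = 1×28/32 = 7/8, sense flips to −
mesh 2 [32T→76T]: |ω|/ω_in = (7/8)×32/76 = 7/19, sense flips to +
mesh 3 [76T→96T]: |ω|/ω_in = (7/19)×76/96 = 7/24, sense flips to −
mesh 4 [43T→43T]: |ω|/ω_in = (7/24)×43/43 = 7/24, sense flips to +
mesh 5 [25T→74T]: |ω|/ω_in = (7/24)×25/74 = 175/1776, sense flips to −
signed output speed (× input speed) = -175/1776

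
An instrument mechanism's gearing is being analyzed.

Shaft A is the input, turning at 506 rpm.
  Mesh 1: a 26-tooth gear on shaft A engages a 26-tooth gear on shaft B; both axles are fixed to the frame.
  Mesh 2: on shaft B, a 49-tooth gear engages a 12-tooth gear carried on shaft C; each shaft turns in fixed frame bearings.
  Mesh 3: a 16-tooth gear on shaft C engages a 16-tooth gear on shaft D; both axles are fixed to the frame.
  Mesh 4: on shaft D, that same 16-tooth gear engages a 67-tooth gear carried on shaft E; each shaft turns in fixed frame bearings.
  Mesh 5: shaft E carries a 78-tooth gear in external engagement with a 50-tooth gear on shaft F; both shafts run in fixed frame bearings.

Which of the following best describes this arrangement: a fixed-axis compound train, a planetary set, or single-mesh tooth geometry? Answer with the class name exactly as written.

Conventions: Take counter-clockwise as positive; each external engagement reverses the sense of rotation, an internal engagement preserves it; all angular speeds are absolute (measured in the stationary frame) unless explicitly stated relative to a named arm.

fixed-axis compound train

topology: fixed-axis compound train — 5 meshes, A→F
classification: fixed-axis compound train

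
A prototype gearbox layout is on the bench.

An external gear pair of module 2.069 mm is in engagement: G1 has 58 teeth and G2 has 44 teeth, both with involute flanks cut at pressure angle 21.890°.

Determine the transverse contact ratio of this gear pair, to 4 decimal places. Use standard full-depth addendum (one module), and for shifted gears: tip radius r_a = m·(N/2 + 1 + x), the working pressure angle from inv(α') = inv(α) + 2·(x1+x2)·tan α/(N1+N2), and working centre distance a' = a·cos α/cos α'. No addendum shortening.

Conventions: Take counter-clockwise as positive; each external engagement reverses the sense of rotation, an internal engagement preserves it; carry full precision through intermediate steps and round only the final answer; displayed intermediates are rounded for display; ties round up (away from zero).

recognized (one external pair, fixed centres): single-mesh tooth geometry, m = 2.069, N1 = 58, N2 = 44
base radii: r_b1 = 55.675008, r_b2 = 42.236213
tip radii: r_a1 = 62.070000, r_a2 = 47.587000
no profile shift: α' = α, a' = a
action lengths: √(r_a1²−r_b1²) = 27.440451, √(r_a2²−r_b2²) = 21.923158
base pitch p_b = π·m·cos α = 6.031317
CR = (27.440451 + 21.923158 − 105.519000·sin 21.89000°)/6.031317 = 1.661892
contact ratio ≈ 1.6619

1.6619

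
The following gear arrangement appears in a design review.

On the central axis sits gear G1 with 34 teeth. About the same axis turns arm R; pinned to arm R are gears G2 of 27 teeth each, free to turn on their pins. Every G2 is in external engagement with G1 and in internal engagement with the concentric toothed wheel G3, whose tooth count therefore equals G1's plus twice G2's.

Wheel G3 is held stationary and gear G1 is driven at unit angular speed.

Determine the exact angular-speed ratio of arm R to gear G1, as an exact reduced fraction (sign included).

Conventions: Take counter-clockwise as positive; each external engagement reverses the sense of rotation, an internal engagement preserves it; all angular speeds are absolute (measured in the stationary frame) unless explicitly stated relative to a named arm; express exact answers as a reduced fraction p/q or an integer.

17/61

class = planetary set [G3 = 34+2·27 = 88; Willis about the carrier]
ring teeth: 34 + 2·27 = 88
34(ω_sun−ω_arm) = −88(ω_ring−ω_arm),  ω_ring = 0, ω_sun = 1
34(1−ω_arm) = −88(0−ω_arm)  ⇒  122·ω_arm = 34  ⇒  ω_arm = 17/61
ω_out/ω_in = 17/61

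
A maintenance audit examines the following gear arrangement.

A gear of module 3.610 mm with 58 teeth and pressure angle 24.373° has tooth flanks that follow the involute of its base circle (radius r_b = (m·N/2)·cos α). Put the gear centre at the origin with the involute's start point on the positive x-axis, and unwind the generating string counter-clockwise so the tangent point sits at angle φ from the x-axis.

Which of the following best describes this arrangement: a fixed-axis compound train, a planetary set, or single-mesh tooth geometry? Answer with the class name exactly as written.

recognized (one wheel, involute flank): single-mesh tooth geometry, m = 3.610, N = 58
classification: single-mesh tooth geometry

single-mesh tooth geometry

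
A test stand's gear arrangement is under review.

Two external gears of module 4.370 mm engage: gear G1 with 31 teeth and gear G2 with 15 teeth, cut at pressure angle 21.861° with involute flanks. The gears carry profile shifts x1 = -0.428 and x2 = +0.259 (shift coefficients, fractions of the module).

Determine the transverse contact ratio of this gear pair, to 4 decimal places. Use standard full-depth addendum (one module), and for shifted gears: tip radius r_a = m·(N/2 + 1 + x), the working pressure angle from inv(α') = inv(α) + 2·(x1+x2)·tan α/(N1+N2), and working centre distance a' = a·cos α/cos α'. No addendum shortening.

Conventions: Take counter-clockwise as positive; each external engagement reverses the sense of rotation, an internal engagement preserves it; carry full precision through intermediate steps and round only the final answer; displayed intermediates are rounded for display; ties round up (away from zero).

topology: single-mesh involute geometry — m = 4.370, 31T/15T pair
base radii: r_b1 = 62.864171, r_b2 = 30.418147
tip radii: r_a1 = 70.234640, r_a2 = 38.276830
inv(α') = inv(21.861°) + 2·(-0.428+0.259)·tan α/(31+15) = 0.01671253  ⇒  α' = 20.75090°
a' = a·cos α / cos α' = 100.5100·cos 21.861°/cos 20.75090° = 99.753351
action lengths: √(r_a1²−r_b1²) = 31.320930, √(r_a2²−r_b2²) = 23.234716
base pitch p_b = π·m·cos α = 12.741524
CR = (31.320930 + 23.234716 − 99.753351·sin 20.75090°)/12.741524 = 1.507863
contact ratio ≈ 1.5079

1.5079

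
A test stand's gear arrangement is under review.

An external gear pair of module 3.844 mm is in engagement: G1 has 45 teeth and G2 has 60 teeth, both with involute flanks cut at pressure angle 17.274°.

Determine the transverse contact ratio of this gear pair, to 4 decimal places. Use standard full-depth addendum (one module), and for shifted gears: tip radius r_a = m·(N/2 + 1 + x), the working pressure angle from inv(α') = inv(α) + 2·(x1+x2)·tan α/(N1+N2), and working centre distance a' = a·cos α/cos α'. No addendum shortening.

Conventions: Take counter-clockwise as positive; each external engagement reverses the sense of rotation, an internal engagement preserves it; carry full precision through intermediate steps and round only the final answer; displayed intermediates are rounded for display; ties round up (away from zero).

1.9261

class = single-mesh tooth geometry [involute pair 45T × 60T, m = 3.844]
base radii: r_b1 = 82.588924, r_b2 = 110.118566
tip radii: r_a1 = 90.334000, r_a2 = 119.164000
no profile shift: α' = α, a' = a
action lengths: √(r_a1²−r_b1²) = 36.596463, √(r_a2²−r_b2²) = 45.540755
base pitch p_b = π·m·cos α = 11.531589
CR = (36.596463 + 45.540755 − 201.810000·sin 17.27400°)/11.531589 = 1.926138
contact ratio ≈ 1.9261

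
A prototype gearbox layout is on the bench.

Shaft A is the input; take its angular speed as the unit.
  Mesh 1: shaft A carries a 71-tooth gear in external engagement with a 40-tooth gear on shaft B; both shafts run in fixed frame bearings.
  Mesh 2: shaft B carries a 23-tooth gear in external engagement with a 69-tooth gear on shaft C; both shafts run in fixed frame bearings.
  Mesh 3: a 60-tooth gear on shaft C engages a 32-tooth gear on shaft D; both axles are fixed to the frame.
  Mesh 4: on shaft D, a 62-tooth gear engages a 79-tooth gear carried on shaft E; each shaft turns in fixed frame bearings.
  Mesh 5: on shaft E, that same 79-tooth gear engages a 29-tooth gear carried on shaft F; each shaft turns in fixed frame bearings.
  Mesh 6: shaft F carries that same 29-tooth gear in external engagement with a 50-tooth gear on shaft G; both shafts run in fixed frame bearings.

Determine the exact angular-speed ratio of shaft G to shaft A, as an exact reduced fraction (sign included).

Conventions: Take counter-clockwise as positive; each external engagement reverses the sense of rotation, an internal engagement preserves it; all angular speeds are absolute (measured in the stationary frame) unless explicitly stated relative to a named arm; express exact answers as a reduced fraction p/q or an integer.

class = fixed-axis compound train [6 meshes; 6 ratios multiply, 6 sense flips]
mesh 1 [71T→40T]: running ratio 71/40, sense −
mesh 2 [23T→69T]: running ratio 71/120, sense +
mesh 3 [60T→32T]: running ratio 71/64, sense −
mesh 4 [62T→79T]: running ratio 2201/2528, sense +
mesh 5 [79T→29T]: running ratio 2201/928, sense −
mesh 6 [29T→50T]: running ratio 2201/1600, sense +
ω_out/ω_in = 2201/1600

2201/1600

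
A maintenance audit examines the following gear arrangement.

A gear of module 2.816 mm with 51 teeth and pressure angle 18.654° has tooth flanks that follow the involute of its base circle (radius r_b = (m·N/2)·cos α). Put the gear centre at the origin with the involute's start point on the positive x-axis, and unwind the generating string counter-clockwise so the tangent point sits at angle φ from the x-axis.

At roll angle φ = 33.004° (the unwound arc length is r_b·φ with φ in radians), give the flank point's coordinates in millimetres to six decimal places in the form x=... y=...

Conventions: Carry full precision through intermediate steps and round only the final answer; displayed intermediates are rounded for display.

x=78.403966 y=4.192455

single-mesh involute tooth geometry (51T wheel at module 2.816)
pitch radius r_p = m·N/2 = 2.816·51/2 = 71.808000
base radius r_b = r_p·cos α = 71.808000·cos 18.654° = 68.035737
roll angle φ = 33.004° = 0.57602847 rad
x = r_b·(cos φ + φ·sin φ) = 78.403966
y = r_b·(sin φ − φ·cos φ) = 4.192455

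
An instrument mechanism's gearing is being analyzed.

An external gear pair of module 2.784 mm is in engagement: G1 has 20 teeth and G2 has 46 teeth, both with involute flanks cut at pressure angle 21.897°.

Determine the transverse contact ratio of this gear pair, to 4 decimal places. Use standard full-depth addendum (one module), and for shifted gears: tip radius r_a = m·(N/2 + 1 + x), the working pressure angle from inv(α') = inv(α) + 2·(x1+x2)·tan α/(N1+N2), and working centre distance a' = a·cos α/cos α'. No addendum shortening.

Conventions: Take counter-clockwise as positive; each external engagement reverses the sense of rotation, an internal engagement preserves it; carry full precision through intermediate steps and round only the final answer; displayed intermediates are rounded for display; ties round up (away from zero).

recognized (one external pair, fixed centres): single-mesh tooth geometry, m = 2.784, N1 = 20, N2 = 46
base radii: r_b1 = 25.831505, r_b2 = 59.412461
tip radii: r_a1 = 30.624000, r_a2 = 66.816000
no profile shift: α' = α, a' = a
action lengths: √(r_a1²−r_b1²) = 16.448791, √(r_a2²−r_b2²) = 30.570202
base pitch p_b = π·m·cos α = 8.115207
CR = (16.448791 + 30.570202 − 91.872000·sin 21.89700°)/8.115207 = 1.571904
contact ratio ≈ 1.5719

1.5719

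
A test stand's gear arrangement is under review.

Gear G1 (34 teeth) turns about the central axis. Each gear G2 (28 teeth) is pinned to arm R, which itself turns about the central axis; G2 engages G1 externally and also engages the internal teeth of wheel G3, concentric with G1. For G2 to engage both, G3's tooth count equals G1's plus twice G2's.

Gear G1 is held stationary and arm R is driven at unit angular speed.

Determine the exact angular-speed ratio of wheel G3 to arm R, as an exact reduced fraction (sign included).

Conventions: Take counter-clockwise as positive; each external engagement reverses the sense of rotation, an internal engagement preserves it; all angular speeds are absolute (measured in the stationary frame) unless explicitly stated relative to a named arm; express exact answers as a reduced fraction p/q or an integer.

62/45

planetary set (34T centre, 28T on arm, 90T internal) — Willis relation
ring teeth: 34 + 2·28 = 90
34(ω_sun−ω_arm) = −90(ω_ring−ω_arm),  ω_sun = 0, ω_arm = 1
ω_ring = 1 − (34/90)(0−1) = 62/45
ω_out/ω_in = 62/45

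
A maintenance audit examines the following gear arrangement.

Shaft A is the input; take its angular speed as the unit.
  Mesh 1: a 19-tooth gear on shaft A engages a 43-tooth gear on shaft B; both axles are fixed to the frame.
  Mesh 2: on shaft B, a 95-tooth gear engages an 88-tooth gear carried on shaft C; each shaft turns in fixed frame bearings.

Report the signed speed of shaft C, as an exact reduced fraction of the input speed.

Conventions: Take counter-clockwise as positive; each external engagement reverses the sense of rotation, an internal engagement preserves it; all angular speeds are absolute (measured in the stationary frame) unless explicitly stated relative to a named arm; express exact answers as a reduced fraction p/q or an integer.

2-mesh fixed-axis compound train (all bearings frame-fixed)
mesh 1 [19T→43T]: |ω|/ω_in = 1×19/43 = 19/43, sense flips to −
mesh 2 [95T→88T]: |ω|/ω_in = (19/43)×95/88 = 1805/3784, sense flips to +
signed output speed (× input speed) = 1805/3784

1805/3784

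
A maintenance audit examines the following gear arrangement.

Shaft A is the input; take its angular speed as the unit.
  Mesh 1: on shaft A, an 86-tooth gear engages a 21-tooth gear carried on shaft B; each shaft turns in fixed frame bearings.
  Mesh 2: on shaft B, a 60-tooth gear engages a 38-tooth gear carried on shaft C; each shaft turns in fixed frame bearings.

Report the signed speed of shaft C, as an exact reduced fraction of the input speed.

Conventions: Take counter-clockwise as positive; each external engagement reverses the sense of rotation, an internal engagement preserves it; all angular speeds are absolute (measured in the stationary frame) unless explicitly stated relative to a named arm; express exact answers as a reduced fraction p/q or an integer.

2-mesh fixed-axis compound train (all bearings frame-fixed)
mesh 1 [86T→21T]: |ω|/ω_in = 1×86/21 = 86/21, sense flips to −
mesh 2 [60T→38T]: |ω|/ω_in = (86/21)×60/38 = 860/133, sense flips to +
signed output speed (× input speed) = 860/133

860/133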